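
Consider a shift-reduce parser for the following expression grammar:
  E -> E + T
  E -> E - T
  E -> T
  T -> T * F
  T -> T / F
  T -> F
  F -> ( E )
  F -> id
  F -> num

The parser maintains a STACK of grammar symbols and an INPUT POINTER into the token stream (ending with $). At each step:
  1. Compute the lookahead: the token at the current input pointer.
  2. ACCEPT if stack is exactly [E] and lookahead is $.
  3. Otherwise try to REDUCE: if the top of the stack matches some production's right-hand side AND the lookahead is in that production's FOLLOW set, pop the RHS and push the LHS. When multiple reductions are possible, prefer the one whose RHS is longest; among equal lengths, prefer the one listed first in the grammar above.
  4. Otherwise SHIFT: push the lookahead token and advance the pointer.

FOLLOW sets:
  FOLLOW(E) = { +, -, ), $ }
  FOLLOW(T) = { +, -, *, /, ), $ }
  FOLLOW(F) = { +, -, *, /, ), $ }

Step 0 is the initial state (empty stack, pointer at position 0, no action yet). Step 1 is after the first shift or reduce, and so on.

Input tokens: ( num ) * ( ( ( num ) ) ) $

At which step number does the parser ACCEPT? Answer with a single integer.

Step 1: shift (. Stack=[(] ptr=1 lookahead=num remaining=[num ) * ( ( ( num ) ) ) $]
Step 2: shift num. Stack=[( num] ptr=2 lookahead=) remaining=[) * ( ( ( num ) ) ) $]
Step 3: reduce F->num. Stack=[( F] ptr=2 lookahead=) remaining=[) * ( ( ( num ) ) ) $]
Step 4: reduce T->F. Stack=[( T] ptr=2 lookahead=) remaining=[) * ( ( ( num ) ) ) $]
Step 5: reduce E->T. Stack=[( E] ptr=2 lookahead=) remaining=[) * ( ( ( num ) ) ) $]
Step 6: shift ). Stack=[( E )] ptr=3 lookahead=* remaining=[* ( ( ( num ) ) ) $]
Step 7: reduce F->( E ). Stack=[F] ptr=3 lookahead=* remaining=[* ( ( ( num ) ) ) $]
Step 8: reduce T->F. Stack=[T] ptr=3 lookahead=* remaining=[* ( ( ( num ) ) ) $]
Step 9: shift *. Stack=[T *] ptr=4 lookahead=( remaining=[( ( ( num ) ) ) $]
Step 10: shift (. Stack=[T * (] ptr=5 lookahead=( remaining=[( ( num ) ) ) $]
Step 11: shift (. Stack=[T * ( (] ptr=6 lookahead=( remaining=[( num ) ) ) $]
Step 12: shift (. Stack=[T * ( ( (] ptr=7 lookahead=num remaining=[num ) ) ) $]
Step 13: shift num. Stack=[T * ( ( ( num] ptr=8 lookahead=) remaining=[) ) ) $]
Step 14: reduce F->num. Stack=[T * ( ( ( F] ptr=8 lookahead=) remaining=[) ) ) $]
Step 15: reduce T->F. Stack=[T * ( ( ( T] ptr=8 lookahead=) remaining=[) ) ) $]
Step 16: reduce E->T. Stack=[T * ( ( ( E] ptr=8 lookahead=) remaining=[) ) ) $]
Step 17: shift ). Stack=[T * ( ( ( E )] ptr=9 lookahead=) remaining=[) ) $]
Step 18: reduce F->( E ). Stack=[T * ( ( F] ptr=9 lookahead=) remaining=[) ) $]
Step 19: reduce T->F. Stack=[T * ( ( T] ptr=9 lookahead=) remaining=[) ) $]
Step 20: reduce E->T. Stack=[T * ( ( E] ptr=9 lookahead=) remaining=[) ) $]
Step 21: shift ). Stack=[T * ( ( E )] ptr=10 lookahead=) remaining=[) $]
Step 22: reduce F->( E ). Stack=[T * ( F] ptr=10 lookahead=) remaining=[) $]
Step 23: reduce T->F. Stack=[T * ( T] ptr=10 lookahead=) remaining=[) $]
Step 24: reduce E->T. Stack=[T * ( E] ptr=10 lookahead=) remaining=[) $]
Step 25: shift ). Stack=[T * ( E )] ptr=11 lookahead=$ remaining=[$]
Step 26: reduce F->( E ). Stack=[T * F] ptr=11 lookahead=$ remaining=[$]
Step 27: reduce T->T * F. Stack=[T] ptr=11 lookahead=$ remaining=[$]
Step 28: reduce E->T. Stack=[E] ptr=11 lookahead=$ remaining=[$]
Step 29: accept. Stack=[E] ptr=11 lookahead=$ remaining=[$]

Answer: 29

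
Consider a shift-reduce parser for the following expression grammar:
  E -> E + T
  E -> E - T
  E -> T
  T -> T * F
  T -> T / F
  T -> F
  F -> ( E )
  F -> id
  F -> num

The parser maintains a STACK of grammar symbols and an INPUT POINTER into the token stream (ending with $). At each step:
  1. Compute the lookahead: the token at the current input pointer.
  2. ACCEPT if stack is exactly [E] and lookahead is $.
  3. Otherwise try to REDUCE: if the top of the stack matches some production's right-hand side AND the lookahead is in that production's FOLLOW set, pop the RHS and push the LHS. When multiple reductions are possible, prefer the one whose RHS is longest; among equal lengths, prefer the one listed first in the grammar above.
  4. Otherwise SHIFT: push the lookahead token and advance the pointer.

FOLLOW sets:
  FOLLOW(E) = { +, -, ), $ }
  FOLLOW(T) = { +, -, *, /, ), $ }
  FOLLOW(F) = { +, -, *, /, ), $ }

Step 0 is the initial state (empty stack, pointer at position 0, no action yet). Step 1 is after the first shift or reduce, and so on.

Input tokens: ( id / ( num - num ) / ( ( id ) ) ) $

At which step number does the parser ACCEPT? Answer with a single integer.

Answer: 38

Derivation:
Step 1: shift (. Stack=[(] ptr=1 lookahead=id remaining=[id / ( num - num ) / ( ( id ) ) ) $]
Step 2: shift id. Stack=[( id] ptr=2 lookahead=/ remaining=[/ ( num - num ) / ( ( id ) ) ) $]
Step 3: reduce F->id. Stack=[( F] ptr=2 lookahead=/ remaining=[/ ( num - num ) / ( ( id ) ) ) $]
Step 4: reduce T->F. Stack=[( T] ptr=2 lookahead=/ remaining=[/ ( num - num ) / ( ( id ) ) ) $]
Step 5: shift /. Stack=[( T /] ptr=3 lookahead=( remaining=[( num - num ) / ( ( id ) ) ) $]
Step 6: shift (. Stack=[( T / (] ptr=4 lookahead=num remaining=[num - num ) / ( ( id ) ) ) $]
Step 7: shift num. Stack=[( T / ( num] ptr=5 lookahead=- remaining=[- num ) / ( ( id ) ) ) $]
Step 8: reduce F->num. Stack=[( T / ( F] ptr=5 lookahead=- remaining=[- num ) / ( ( id ) ) ) $]
Step 9: reduce T->F. Stack=[( T / ( T] ptr=5 lookahead=- remaining=[- num ) / ( ( id ) ) ) $]
Step 10: reduce E->T. Stack=[( T / ( E] ptr=5 lookahead=- remaining=[- num ) / ( ( id ) ) ) $]
Step 11: shift -. Stack=[( T / ( E -] ptr=6 lookahead=num remaining=[num ) / ( ( id ) ) ) $]
Step 12: shift num. Stack=[( T / ( E - num] ptr=7 lookahead=) remaining=[) / ( ( id ) ) ) $]
Step 13: reduce F->num. Stack=[( T / ( E - F] ptr=7 lookahead=) remaining=[) / ( ( id ) ) ) $]
Step 14: reduce T->F. Stack=[( T / ( E - T] ptr=7 lookahead=) remaining=[) / ( ( id ) ) ) $]
Step 15: reduce E->E - T. Stack=[( T / ( E] ptr=7 lookahead=) remaining=[) / ( ( id ) ) ) $]
Step 16: shift ). Stack=[( T / ( E )] ptr=8 lookahead=/ remaining=[/ ( ( id ) ) ) $]
Step 17: reduce F->( E ). Stack=[( T / F] ptr=8 lookahead=/ remaining=[/ ( ( id ) ) ) $]
Step 18: reduce T->T / F. Stack=[( T] ptr=8 lookahead=/ remaining=[/ ( ( id ) ) ) $]
Step 19: shift /. Stack=[( T /] ptr=9 lookahead=( remaining=[( ( id ) ) ) $]
Step 20: shift (. Stack=[( T / (] ptr=10 lookahead=( remaining=[( id ) ) ) $]
Step 21: shift (. Stack=[( T / ( (] ptr=11 lookahead=id remaining=[id ) ) ) $]
Step 22: shift id. Stack=[( T / ( ( id] ptr=12 lookahead=) remaining=[) ) ) $]
Step 23: reduce F->id. Stack=[( T / ( ( F] ptr=12 lookahead=) remaining=[) ) ) $]
Step 24: reduce T->F. Stack=[( T / ( ( T] ptr=12 lookahead=) remaining=[) ) ) $]
Step 25: reduce E->T. Stack=[( T / ( ( E] ptr=12 lookahead=) remaining=[) ) ) $]
Step 26: shift ). Stack=[( T / ( ( E )] ptr=13 lookahead=) remaining=[) ) $]
Step 27: reduce F->( E ). Stack=[( T / ( F] ptr=13 lookahead=) remaining=[) ) $]
Step 28: reduce T->F. Stack=[( T / ( T] ptr=13 lookahead=) remaining=[) ) $]
Step 29: reduce E->T. Stack=[( T / ( E] ptr=13 lookahead=) remaining=[) ) $]
Step 30: shift ). Stack=[( T / ( E )] ptr=14 lookahead=) remaining=[) $]
Step 31: reduce F->( E ). Stack=[( T / F] ptr=14 lookahead=) remaining=[) $]
Step 32: reduce T->T / F. Stack=[( T] ptr=14 lookahead=) remaining=[) $]
Step 33: reduce E->T. Stack=[( E] ptr=14 lookahead=) remaining=[) $]
Step 34: shift ). Stack=[( E )] ptr=15 lookahead=$ remaining=[$]
Step 35: reduce F->( E ). Stack=[F] ptr=15 lookahead=$ remaining=[$]
Step 36: reduce T->F. Stack=[T] ptr=15 lookahead=$ remaining=[$]
Step 37: reduce E->T. Stack=[E] ptr=15 lookahead=$ remaining=[$]
Step 38: accept. Stack=[E] ptr=15 lookahead=$ remaining=[$]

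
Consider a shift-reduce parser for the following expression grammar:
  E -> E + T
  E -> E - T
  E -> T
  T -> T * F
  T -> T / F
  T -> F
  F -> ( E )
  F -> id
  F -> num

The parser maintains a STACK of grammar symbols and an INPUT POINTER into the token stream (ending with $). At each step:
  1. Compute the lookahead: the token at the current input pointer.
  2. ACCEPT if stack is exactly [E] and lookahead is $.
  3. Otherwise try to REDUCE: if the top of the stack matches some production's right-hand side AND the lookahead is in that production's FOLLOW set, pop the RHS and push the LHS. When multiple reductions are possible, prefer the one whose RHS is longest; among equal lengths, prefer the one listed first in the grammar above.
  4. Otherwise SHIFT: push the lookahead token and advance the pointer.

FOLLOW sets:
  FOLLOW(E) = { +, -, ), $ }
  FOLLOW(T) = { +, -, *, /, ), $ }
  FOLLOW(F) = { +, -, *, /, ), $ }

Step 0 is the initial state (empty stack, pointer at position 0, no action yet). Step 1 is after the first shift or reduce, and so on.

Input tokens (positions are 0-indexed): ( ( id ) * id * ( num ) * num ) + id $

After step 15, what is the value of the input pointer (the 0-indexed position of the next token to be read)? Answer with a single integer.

Step 1: shift (. Stack=[(] ptr=1 lookahead=( remaining=[( id ) * id * ( num ) * num ) + id $]
Step 2: shift (. Stack=[( (] ptr=2 lookahead=id remaining=[id ) * id * ( num ) * num ) + id $]
Step 3: shift id. Stack=[( ( id] ptr=3 lookahead=) remaining=[) * id * ( num ) * num ) + id $]
Step 4: reduce F->id. Stack=[( ( F] ptr=3 lookahead=) remaining=[) * id * ( num ) * num ) + id $]
Step 5: reduce T->F. Stack=[( ( T] ptr=3 lookahead=) remaining=[) * id * ( num ) * num ) + id $]
Step 6: reduce E->T. Stack=[( ( E] ptr=3 lookahead=) remaining=[) * id * ( num ) * num ) + id $]
Step 7: shift ). Stack=[( ( E )] ptr=4 lookahead=* remaining=[* id * ( num ) * num ) + id $]
Step 8: reduce F->( E ). Stack=[( F] ptr=4 lookahead=* remaining=[* id * ( num ) * num ) + id $]
Step 9: reduce T->F. Stack=[( T] ptr=4 lookahead=* remaining=[* id * ( num ) * num ) + id $]
Step 10: shift *. Stack=[( T *] ptr=5 lookahead=id remaining=[id * ( num ) * num ) + id $]
Step 11: shift id. Stack=[( T * id] ptr=6 lookahead=* remaining=[* ( num ) * num ) + id $]
Step 12: reduce F->id. Stack=[( T * F] ptr=6 lookahead=* remaining=[* ( num ) * num ) + id $]
Step 13: reduce T->T * F. Stack=[( T] ptr=6 lookahead=* remaining=[* ( num ) * num ) + id $]
Step 14: shift *. Stack=[( T *] ptr=7 lookahead=( remaining=[( num ) * num ) + id $]
Step 15: shift (. Stack=[( T * (] ptr=8 lookahead=num remaining=[num ) * num ) + id $]

Answer: 8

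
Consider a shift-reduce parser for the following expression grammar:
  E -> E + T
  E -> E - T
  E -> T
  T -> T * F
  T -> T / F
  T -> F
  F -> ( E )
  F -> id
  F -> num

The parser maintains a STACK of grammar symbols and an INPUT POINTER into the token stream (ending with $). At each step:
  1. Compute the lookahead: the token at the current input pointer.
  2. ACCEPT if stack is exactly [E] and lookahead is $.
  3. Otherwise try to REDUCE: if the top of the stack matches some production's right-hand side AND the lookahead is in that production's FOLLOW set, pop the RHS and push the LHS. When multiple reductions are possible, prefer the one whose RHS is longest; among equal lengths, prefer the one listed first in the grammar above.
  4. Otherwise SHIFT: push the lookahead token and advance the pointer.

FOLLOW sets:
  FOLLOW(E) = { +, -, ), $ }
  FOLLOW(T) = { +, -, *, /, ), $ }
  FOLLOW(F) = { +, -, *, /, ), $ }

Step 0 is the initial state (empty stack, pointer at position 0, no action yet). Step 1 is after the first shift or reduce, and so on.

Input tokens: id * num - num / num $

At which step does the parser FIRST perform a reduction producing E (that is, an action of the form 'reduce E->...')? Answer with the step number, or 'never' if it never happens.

Step 1: shift id. Stack=[id] ptr=1 lookahead=* remaining=[* num - num / num $]
Step 2: reduce F->id. Stack=[F] ptr=1 lookahead=* remaining=[* num - num / num $]
Step 3: reduce T->F. Stack=[T] ptr=1 lookahead=* remaining=[* num - num / num $]
Step 4: shift *. Stack=[T *] ptr=2 lookahead=num remaining=[num - num / num $]
Step 5: shift num. Stack=[T * num] ptr=3 lookahead=- remaining=[- num / num $]
Step 6: reduce F->num. Stack=[T * F] ptr=3 lookahead=- remaining=[- num / num $]
Step 7: reduce T->T * F. Stack=[T] ptr=3 lookahead=- remaining=[- num / num $]
Step 8: reduce E->T. Stack=[E] ptr=3 lookahead=- remaining=[- num / num $]

Answer: 8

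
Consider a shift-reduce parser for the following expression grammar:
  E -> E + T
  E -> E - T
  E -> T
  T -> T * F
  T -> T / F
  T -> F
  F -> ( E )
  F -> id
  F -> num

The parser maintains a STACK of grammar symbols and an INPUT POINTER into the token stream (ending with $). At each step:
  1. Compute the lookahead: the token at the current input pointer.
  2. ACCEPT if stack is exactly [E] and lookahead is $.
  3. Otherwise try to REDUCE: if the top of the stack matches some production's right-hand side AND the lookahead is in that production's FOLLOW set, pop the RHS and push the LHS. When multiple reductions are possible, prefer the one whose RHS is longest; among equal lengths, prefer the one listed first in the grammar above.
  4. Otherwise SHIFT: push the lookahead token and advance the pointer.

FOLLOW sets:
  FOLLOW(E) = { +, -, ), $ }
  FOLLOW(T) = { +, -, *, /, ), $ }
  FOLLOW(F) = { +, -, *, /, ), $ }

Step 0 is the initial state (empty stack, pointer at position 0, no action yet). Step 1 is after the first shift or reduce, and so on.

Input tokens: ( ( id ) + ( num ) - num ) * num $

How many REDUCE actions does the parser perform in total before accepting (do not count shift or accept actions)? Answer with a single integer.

Step 1: shift (. Stack=[(] ptr=1 lookahead=( remaining=[( id ) + ( num ) - num ) * num $]
Step 2: shift (. Stack=[( (] ptr=2 lookahead=id remaining=[id ) + ( num ) - num ) * num $]
Step 3: shift id. Stack=[( ( id] ptr=3 lookahead=) remaining=[) + ( num ) - num ) * num $]
Step 4: reduce F->id. Stack=[( ( F] ptr=3 lookahead=) remaining=[) + ( num ) - num ) * num $]
Step 5: reduce T->F. Stack=[( ( T] ptr=3 lookahead=) remaining=[) + ( num ) - num ) * num $]
Step 6: reduce E->T. Stack=[( ( E] ptr=3 lookahead=) remaining=[) + ( num ) - num ) * num $]
Step 7: shift ). Stack=[( ( E )] ptr=4 lookahead=+ remaining=[+ ( num ) - num ) * num $]
Step 8: reduce F->( E ). Stack=[( F] ptr=4 lookahead=+ remaining=[+ ( num ) - num ) * num $]
Step 9: reduce T->F. Stack=[( T] ptr=4 lookahead=+ remaining=[+ ( num ) - num ) * num $]
Step 10: reduce E->T. Stack=[( E] ptr=4 lookahead=+ remaining=[+ ( num ) - num ) * num $]
Step 11: shift +. Stack=[( E +] ptr=5 lookahead=( remaining=[( num ) - num ) * num $]
Step 12: shift (. Stack=[( E + (] ptr=6 lookahead=num remaining=[num ) - num ) * num $]
Step 13: shift num. Stack=[( E + ( num] ptr=7 lookahead=) remaining=[) - num ) * num $]
Step 14: reduce F->num. Stack=[( E + ( F] ptr=7 lookahead=) remaining=[) - num ) * num $]
Step 15: reduce T->F. Stack=[( E + ( T] ptr=7 lookahead=) remaining=[) - num ) * num $]
Step 16: reduce E->T. Stack=[( E + ( E] ptr=7 lookahead=) remaining=[) - num ) * num $]
Step 17: shift ). Stack=[( E + ( E )] ptr=8 lookahead=- remaining=[- num ) * num $]
Step 18: reduce F->( E ). Stack=[( E + F] ptr=8 lookahead=- remaining=[- num ) * num $]
Step 19: reduce T->F. Stack=[( E + T] ptr=8 lookahead=- remaining=[- num ) * num $]
Step 20: reduce E->E + T. Stack=[( E] ptr=8 lookahead=- remaining=[- num ) * num $]
Step 21: shift -. Stack=[( E -] ptr=9 lookahead=num remaining=[num ) * num $]
Step 22: shift num. Stack=[( E - num] ptr=10 lookahead=) remaining=[) * num $]
Step 23: reduce F->num. Stack=[( E - F] ptr=10 lookahead=) remaining=[) * num $]
Step 24: reduce T->F. Stack=[( E - T] ptr=10 lookahead=) remaining=[) * num $]
Step 25: reduce E->E - T. Stack=[( E] ptr=10 lookahead=) remaining=[) * num $]
Step 26: shift ). Stack=[( E )] ptr=11 lookahead=* remaining=[* num $]
Step 27: reduce F->( E ). Stack=[F] ptr=11 lookahead=* remaining=[* num $]
Step 28: reduce T->F. Stack=[T] ptr=11 lookahead=* remaining=[* num $]
Step 29: shift *. Stack=[T *] ptr=12 lookahead=num remaining=[num $]
Step 30: shift num. Stack=[T * num] ptr=13 lookahead=$ remaining=[$]
Step 31: reduce F->num. Stack=[T * F] ptr=13 lookahead=$ remaining=[$]
Step 32: reduce T->T * F. Stack=[T] ptr=13 lookahead=$ remaining=[$]
Step 33: reduce E->T. Stack=[E] ptr=13 lookahead=$ remaining=[$]
Step 34: accept. Stack=[E] ptr=13 lookahead=$ remaining=[$]

Answer: 20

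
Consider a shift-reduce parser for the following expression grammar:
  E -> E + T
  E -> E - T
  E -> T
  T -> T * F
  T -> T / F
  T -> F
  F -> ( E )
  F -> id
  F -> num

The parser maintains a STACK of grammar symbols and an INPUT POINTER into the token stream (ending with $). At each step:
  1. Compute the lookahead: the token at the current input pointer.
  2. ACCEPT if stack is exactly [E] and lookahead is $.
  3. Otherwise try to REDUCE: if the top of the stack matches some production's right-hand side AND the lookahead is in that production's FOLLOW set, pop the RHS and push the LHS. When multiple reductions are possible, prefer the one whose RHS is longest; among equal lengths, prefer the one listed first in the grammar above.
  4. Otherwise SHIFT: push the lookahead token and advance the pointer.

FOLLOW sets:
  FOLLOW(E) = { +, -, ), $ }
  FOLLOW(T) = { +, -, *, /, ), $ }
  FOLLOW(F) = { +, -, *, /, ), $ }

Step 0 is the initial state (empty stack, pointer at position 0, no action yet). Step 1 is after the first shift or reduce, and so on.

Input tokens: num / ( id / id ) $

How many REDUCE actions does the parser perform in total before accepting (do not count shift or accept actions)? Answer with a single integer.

Step 1: shift num. Stack=[num] ptr=1 lookahead=/ remaining=[/ ( id / id ) $]
Step 2: reduce F->num. Stack=[F] ptr=1 lookahead=/ remaining=[/ ( id / id ) $]
Step 3: reduce T->F. Stack=[T] ptr=1 lookahead=/ remaining=[/ ( id / id ) $]
Step 4: shift /. Stack=[T /] ptr=2 lookahead=( remaining=[( id / id ) $]
Step 5: shift (. Stack=[T / (] ptr=3 lookahead=id remaining=[id / id ) $]
Step 6: shift id. Stack=[T / ( id] ptr=4 lookahead=/ remaining=[/ id ) $]
Step 7: reduce F->id. Stack=[T / ( F] ptr=4 lookahead=/ remaining=[/ id ) $]
Step 8: reduce T->F. Stack=[T / ( T] ptr=4 lookahead=/ remaining=[/ id ) $]
Step 9: shift /. Stack=[T / ( T /] ptr=5 lookahead=id remaining=[id ) $]
Step 10: shift id. Stack=[T / ( T / id] ptr=6 lookahead=) remaining=[) $]
Step 11: reduce F->id. Stack=[T / ( T / F] ptr=6 lookahead=) remaining=[) $]
Step 12: reduce T->T / F. Stack=[T / ( T] ptr=6 lookahead=) remaining=[) $]
Step 13: reduce E->T. Stack=[T / ( E] ptr=6 lookahead=) remaining=[) $]
Step 14: shift ). Stack=[T / ( E )] ptr=7 lookahead=$ remaining=[$]
Step 15: reduce F->( E ). Stack=[T / F] ptr=7 lookahead=$ remaining=[$]
Step 16: reduce T->T / F. Stack=[T] ptr=7 lookahead=$ remaining=[$]
Step 17: reduce E->T. Stack=[E] ptr=7 lookahead=$ remaining=[$]
Step 18: accept. Stack=[E] ptr=7 lookahead=$ remaining=[$]

Answer: 10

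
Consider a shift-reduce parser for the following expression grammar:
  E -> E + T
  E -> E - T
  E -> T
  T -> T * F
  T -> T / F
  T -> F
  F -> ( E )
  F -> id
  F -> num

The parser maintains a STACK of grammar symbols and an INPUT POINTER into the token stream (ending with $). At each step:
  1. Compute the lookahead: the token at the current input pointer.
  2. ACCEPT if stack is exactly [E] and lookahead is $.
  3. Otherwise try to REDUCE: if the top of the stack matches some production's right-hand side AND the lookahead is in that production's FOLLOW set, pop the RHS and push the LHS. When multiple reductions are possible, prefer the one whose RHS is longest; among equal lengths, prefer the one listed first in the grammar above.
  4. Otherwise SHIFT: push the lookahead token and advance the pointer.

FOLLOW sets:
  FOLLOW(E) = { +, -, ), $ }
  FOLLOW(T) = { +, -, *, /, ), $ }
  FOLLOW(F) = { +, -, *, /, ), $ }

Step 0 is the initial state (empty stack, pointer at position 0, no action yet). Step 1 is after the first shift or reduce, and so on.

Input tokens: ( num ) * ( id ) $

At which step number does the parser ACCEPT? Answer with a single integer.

Step 1: shift (. Stack=[(] ptr=1 lookahead=num remaining=[num ) * ( id ) $]
Step 2: shift num. Stack=[( num] ptr=2 lookahead=) remaining=[) * ( id ) $]
Step 3: reduce F->num. Stack=[( F] ptr=2 lookahead=) remaining=[) * ( id ) $]
Step 4: reduce T->F. Stack=[( T] ptr=2 lookahead=) remaining=[) * ( id ) $]
Step 5: reduce E->T. Stack=[( E] ptr=2 lookahead=) remaining=[) * ( id ) $]
Step 6: shift ). Stack=[( E )] ptr=3 lookahead=* remaining=[* ( id ) $]
Step 7: reduce F->( E ). Stack=[F] ptr=3 lookahead=* remaining=[* ( id ) $]
Step 8: reduce T->F. Stack=[T] ptr=3 lookahead=* remaining=[* ( id ) $]
Step 9: shift *. Stack=[T *] ptr=4 lookahead=( remaining=[( id ) $]
Step 10: shift (. Stack=[T * (] ptr=5 lookahead=id remaining=[id ) $]
Step 11: shift id. Stack=[T * ( id] ptr=6 lookahead=) remaining=[) $]
Step 12: reduce F->id. Stack=[T * ( F] ptr=6 lookahead=) remaining=[) $]
Step 13: reduce T->F. Stack=[T * ( T] ptr=6 lookahead=) remaining=[) $]
Step 14: reduce E->T. Stack=[T * ( E] ptr=6 lookahead=) remaining=[) $]
Step 15: shift ). Stack=[T * ( E )] ptr=7 lookahead=$ remaining=[$]
Step 16: reduce F->( E ). Stack=[T * F] ptr=7 lookahead=$ remaining=[$]
Step 17: reduce T->T * F. Stack=[T] ptr=7 lookahead=$ remaining=[$]
Step 18: reduce E->T. Stack=[E] ptr=7 lookahead=$ remaining=[$]
Step 19: accept. Stack=[E] ptr=7 lookahead=$ remaining=[$]

Answer: 19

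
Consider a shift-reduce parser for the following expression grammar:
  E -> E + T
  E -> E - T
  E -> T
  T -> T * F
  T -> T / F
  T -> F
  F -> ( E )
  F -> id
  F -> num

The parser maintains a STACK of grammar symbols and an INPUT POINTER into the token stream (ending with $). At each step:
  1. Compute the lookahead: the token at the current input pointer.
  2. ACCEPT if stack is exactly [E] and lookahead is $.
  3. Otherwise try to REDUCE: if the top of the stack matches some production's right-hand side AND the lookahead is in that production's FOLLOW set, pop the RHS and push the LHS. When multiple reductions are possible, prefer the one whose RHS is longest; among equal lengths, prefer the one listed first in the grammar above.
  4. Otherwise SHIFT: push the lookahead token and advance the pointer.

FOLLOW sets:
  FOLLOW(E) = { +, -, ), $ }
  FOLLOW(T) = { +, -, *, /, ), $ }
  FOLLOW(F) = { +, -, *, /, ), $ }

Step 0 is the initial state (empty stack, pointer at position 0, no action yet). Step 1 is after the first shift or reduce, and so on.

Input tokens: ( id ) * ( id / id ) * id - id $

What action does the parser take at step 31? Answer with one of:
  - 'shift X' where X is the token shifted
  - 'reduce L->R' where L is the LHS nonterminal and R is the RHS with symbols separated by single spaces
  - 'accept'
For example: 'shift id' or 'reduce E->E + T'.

Answer: reduce E->E - T

Derivation:
Step 1: shift (. Stack=[(] ptr=1 lookahead=id remaining=[id ) * ( id / id ) * id - id $]
Step 2: shift id. Stack=[( id] ptr=2 lookahead=) remaining=[) * ( id / id ) * id - id $]
Step 3: reduce F->id. Stack=[( F] ptr=2 lookahead=) remaining=[) * ( id / id ) * id - id $]
Step 4: reduce T->F. Stack=[( T] ptr=2 lookahead=) remaining=[) * ( id / id ) * id - id $]
Step 5: reduce E->T. Stack=[( E] ptr=2 lookahead=) remaining=[) * ( id / id ) * id - id $]
Step 6: shift ). Stack=[( E )] ptr=3 lookahead=* remaining=[* ( id / id ) * id - id $]
Step 7: reduce F->( E ). Stack=[F] ptr=3 lookahead=* remaining=[* ( id / id ) * id - id $]
Step 8: reduce T->F. Stack=[T] ptr=3 lookahead=* remaining=[* ( id / id ) * id - id $]
Step 9: shift *. Stack=[T *] ptr=4 lookahead=( remaining=[( id / id ) * id - id $]
Step 10: shift (. Stack=[T * (] ptr=5 lookahead=id remaining=[id / id ) * id - id $]
Step 11: shift id. Stack=[T * ( id] ptr=6 lookahead=/ remaining=[/ id ) * id - id $]
Step 12: reduce F->id. Stack=[T * ( F] ptr=6 lookahead=/ remaining=[/ id ) * id - id $]
Step 13: reduce T->F. Stack=[T * ( T] ptr=6 lookahead=/ remaining=[/ id ) * id - id $]
Step 14: shift /. Stack=[T * ( T /] ptr=7 lookahead=id remaining=[id ) * id - id $]
Step 15: shift id. Stack=[T * ( T / id] ptr=8 lookahead=) remaining=[) * id - id $]
Step 16: reduce F->id. Stack=[T * ( T / F] ptr=8 lookahead=) remaining=[) * id - id $]
Step 17: reduce T->T / F. Stack=[T * ( T] ptr=8 lookahead=) remaining=[) * id - id $]
Step 18: reduce E->T. Stack=[T * ( E] ptr=8 lookahead=) remaining=[) * id - id $]
Step 19: shift ). Stack=[T * ( E )] ptr=9 lookahead=* remaining=[* id - id $]
Step 20: reduce F->( E ). Stack=[T * F] ptr=9 lookahead=* remaining=[* id - id $]
Step 21: reduce T->T * F. Stack=[T] ptr=9 lookahead=* remaining=[* id - id $]
Step 22: shift *. Stack=[T *] ptr=10 lookahead=id remaining=[id - id $]
Step 23: shift id. Stack=[T * id] ptr=11 lookahead=- remaining=[- id $]
Step 24: reduce F->id. Stack=[T * F] ptr=11 lookahead=- remaining=[- id $]
Step 25: reduce T->T * F. Stack=[T] ptr=11 lookahead=- remaining=[- id $]
Step 26: reduce E->T. Stack=[E] ptr=11 lookahead=- remaining=[- id $]
Step 27: shift -. Stack=[E -] ptr=12 lookahead=id remaining=[id $]
Step 28: shift id. Stack=[E - id] ptr=13 lookahead=$ remaining=[$]
Step 29: reduce F->id. Stack=[E - F] ptr=13 lookahead=$ remaining=[$]
Step 30: reduce T->F. Stack=[E - T] ptr=13 lookahead=$ remaining=[$]
Step 31: reduce E->E - T. Stack=[E] ptr=13 lookahead=$ remaining=[$]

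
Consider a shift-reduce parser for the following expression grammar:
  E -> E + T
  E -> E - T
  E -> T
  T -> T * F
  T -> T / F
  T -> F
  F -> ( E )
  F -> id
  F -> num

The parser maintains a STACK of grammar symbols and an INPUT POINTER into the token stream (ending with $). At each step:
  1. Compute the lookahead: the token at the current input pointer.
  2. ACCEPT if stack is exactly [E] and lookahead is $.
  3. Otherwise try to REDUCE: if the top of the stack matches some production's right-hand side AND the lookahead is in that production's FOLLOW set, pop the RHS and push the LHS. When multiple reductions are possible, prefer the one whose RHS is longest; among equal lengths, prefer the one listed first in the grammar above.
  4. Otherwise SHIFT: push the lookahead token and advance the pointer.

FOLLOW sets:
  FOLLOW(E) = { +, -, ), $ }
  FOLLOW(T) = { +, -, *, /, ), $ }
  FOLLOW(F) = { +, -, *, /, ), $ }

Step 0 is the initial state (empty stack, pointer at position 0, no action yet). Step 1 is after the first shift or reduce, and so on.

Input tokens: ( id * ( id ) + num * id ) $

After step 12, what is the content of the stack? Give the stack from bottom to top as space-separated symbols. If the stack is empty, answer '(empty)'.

Step 1: shift (. Stack=[(] ptr=1 lookahead=id remaining=[id * ( id ) + num * id ) $]
Step 2: shift id. Stack=[( id] ptr=2 lookahead=* remaining=[* ( id ) + num * id ) $]
Step 3: reduce F->id. Stack=[( F] ptr=2 lookahead=* remaining=[* ( id ) + num * id ) $]
Step 4: reduce T->F. Stack=[( T] ptr=2 lookahead=* remaining=[* ( id ) + num * id ) $]
Step 5: shift *. Stack=[( T *] ptr=3 lookahead=( remaining=[( id ) + num * id ) $]
Step 6: shift (. Stack=[( T * (] ptr=4 lookahead=id remaining=[id ) + num * id ) $]
Step 7: shift id. Stack=[( T * ( id] ptr=5 lookahead=) remaining=[) + num * id ) $]
Step 8: reduce F->id. Stack=[( T * ( F] ptr=5 lookahead=) remaining=[) + num * id ) $]
Step 9: reduce T->F. Stack=[( T * ( T] ptr=5 lookahead=) remaining=[) + num * id ) $]
Step 10: reduce E->T. Stack=[( T * ( E] ptr=5 lookahead=) remaining=[) + num * id ) $]
Step 11: shift ). Stack=[( T * ( E )] ptr=6 lookahead=+ remaining=[+ num * id ) $]
Step 12: reduce F->( E ). Stack=[( T * F] ptr=6 lookahead=+ remaining=[+ num * id ) $]

Answer: ( T * F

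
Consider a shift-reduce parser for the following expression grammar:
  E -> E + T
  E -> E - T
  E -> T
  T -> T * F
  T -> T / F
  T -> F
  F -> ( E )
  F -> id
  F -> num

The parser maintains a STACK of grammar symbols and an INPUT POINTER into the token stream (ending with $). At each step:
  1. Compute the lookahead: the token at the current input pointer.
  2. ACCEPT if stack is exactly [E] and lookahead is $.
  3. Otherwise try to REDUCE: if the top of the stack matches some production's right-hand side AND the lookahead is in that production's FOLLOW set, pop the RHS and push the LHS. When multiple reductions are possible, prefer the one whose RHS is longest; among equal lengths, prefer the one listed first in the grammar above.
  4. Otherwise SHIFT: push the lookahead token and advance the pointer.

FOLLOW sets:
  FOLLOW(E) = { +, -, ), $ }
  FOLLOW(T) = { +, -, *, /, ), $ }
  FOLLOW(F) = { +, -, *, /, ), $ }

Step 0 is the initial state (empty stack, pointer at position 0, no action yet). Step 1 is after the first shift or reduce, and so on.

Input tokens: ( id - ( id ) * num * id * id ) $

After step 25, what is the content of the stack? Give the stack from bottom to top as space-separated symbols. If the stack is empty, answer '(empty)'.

Step 1: shift (. Stack=[(] ptr=1 lookahead=id remaining=[id - ( id ) * num * id * id ) $]
Step 2: shift id. Stack=[( id] ptr=2 lookahead=- remaining=[- ( id ) * num * id * id ) $]
Step 3: reduce F->id. Stack=[( F] ptr=2 lookahead=- remaining=[- ( id ) * num * id * id ) $]
Step 4: reduce T->F. Stack=[( T] ptr=2 lookahead=- remaining=[- ( id ) * num * id * id ) $]
Step 5: reduce E->T. Stack=[( E] ptr=2 lookahead=- remaining=[- ( id ) * num * id * id ) $]
Step 6: shift -. Stack=[( E -] ptr=3 lookahead=( remaining=[( id ) * num * id * id ) $]
Step 7: shift (. Stack=[( E - (] ptr=4 lookahead=id remaining=[id ) * num * id * id ) $]
Step 8: shift id. Stack=[( E - ( id] ptr=5 lookahead=) remaining=[) * num * id * id ) $]
Step 9: reduce F->id. Stack=[( E - ( F] ptr=5 lookahead=) remaining=[) * num * id * id ) $]
Step 10: reduce T->F. Stack=[( E - ( T] ptr=5 lookahead=) remaining=[) * num * id * id ) $]
Step 11: reduce E->T. Stack=[( E - ( E] ptr=5 lookahead=) remaining=[) * num * id * id ) $]
Step 12: shift ). Stack=[( E - ( E )] ptr=6 lookahead=* remaining=[* num * id * id ) $]
Step 13: reduce F->( E ). Stack=[( E - F] ptr=6 lookahead=* remaining=[* num * id * id ) $]
Step 14: reduce T->F. Stack=[( E - T] ptr=6 lookahead=* remaining=[* num * id * id ) $]
Step 15: shift *. Stack=[( E - T *] ptr=7 lookahead=num remaining=[num * id * id ) $]
Step 16: shift num. Stack=[( E - T * num] ptr=8 lookahead=* remaining=[* id * id ) $]
Step 17: reduce F->num. Stack=[( E - T * F] ptr=8 lookahead=* remaining=[* id * id ) $]
Step 18: reduce T->T * F. Stack=[( E - T] ptr=8 lookahead=* remaining=[* id * id ) $]
Step 19: shift *. Stack=[( E - T *] ptr=9 lookahead=id remaining=[id * id ) $]
Step 20: shift id. Stack=[( E - T * id] ptr=10 lookahead=* remaining=[* id ) $]
Step 21: reduce F->id. Stack=[( E - T * F] ptr=10 lookahead=* remaining=[* id ) $]
Step 22: reduce T->T * F. Stack=[( E - T] ptr=10 lookahead=* remaining=[* id ) $]
Step 23: shift *. Stack=[( E - T *] ptr=11 lookahead=id remaining=[id ) $]
Step 24: shift id. Stack=[( E - T * id] ptr=12 lookahead=) remaining=[) $]
Step 25: reduce F->id. Stack=[( E - T * F] ptr=12 lookahead=) remaining=[) $]

Answer: ( E - T * F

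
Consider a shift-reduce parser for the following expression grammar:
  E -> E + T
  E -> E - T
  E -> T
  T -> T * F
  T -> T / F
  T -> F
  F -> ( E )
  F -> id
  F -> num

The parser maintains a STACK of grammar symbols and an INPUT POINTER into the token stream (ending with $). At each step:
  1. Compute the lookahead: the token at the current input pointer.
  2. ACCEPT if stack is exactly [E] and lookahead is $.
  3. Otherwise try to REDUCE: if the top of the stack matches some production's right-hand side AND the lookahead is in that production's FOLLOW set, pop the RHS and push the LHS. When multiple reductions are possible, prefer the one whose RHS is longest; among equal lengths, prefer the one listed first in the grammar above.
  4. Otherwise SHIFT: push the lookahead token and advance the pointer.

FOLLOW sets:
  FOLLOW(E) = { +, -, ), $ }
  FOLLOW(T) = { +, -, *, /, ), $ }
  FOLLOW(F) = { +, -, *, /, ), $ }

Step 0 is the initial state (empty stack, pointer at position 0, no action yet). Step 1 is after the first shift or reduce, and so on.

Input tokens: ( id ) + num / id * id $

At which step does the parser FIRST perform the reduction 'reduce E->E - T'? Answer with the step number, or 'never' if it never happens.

Step 1: shift (. Stack=[(] ptr=1 lookahead=id remaining=[id ) + num / id * id $]
Step 2: shift id. Stack=[( id] ptr=2 lookahead=) remaining=[) + num / id * id $]
Step 3: reduce F->id. Stack=[( F] ptr=2 lookahead=) remaining=[) + num / id * id $]
Step 4: reduce T->F. Stack=[( T] ptr=2 lookahead=) remaining=[) + num / id * id $]
Step 5: reduce E->T. Stack=[( E] ptr=2 lookahead=) remaining=[) + num / id * id $]
Step 6: shift ). Stack=[( E )] ptr=3 lookahead=+ remaining=[+ num / id * id $]
Step 7: reduce F->( E ). Stack=[F] ptr=3 lookahead=+ remaining=[+ num / id * id $]
Step 8: reduce T->F. Stack=[T] ptr=3 lookahead=+ remaining=[+ num / id * id $]
Step 9: reduce E->T. Stack=[E] ptr=3 lookahead=+ remaining=[+ num / id * id $]
Step 10: shift +. Stack=[E +] ptr=4 lookahead=num remaining=[num / id * id $]
Step 11: shift num. Stack=[E + num] ptr=5 lookahead=/ remaining=[/ id * id $]
Step 12: reduce F->num. Stack=[E + F] ptr=5 lookahead=/ remaining=[/ id * id $]
Step 13: reduce T->F. Stack=[E + T] ptr=5 lookahead=/ remaining=[/ id * id $]
Step 14: shift /. Stack=[E + T /] ptr=6 lookahead=id remaining=[id * id $]
Step 15: shift id. Stack=[E + T / id] ptr=7 lookahead=* remaining=[* id $]
Step 16: reduce F->id. Stack=[E + T / F] ptr=7 lookahead=* remaining=[* id $]
Step 17: reduce T->T / F. Stack=[E + T] ptr=7 lookahead=* remaining=[* id $]
Step 18: shift *. Stack=[E + T *] ptr=8 lookahead=id remaining=[id $]
Step 19: shift id. Stack=[E + T * id] ptr=9 lookahead=$ remaining=[$]
Step 20: reduce F->id. Stack=[E + T * F] ptr=9 lookahead=$ remaining=[$]
Step 21: reduce T->T * F. Stack=[E + T] ptr=9 lookahead=$ remaining=[$]
Step 22: reduce E->E + T. Stack=[E] ptr=9 lookahead=$ remaining=[$]
Step 23: accept. Stack=[E] ptr=9 lookahead=$ remaining=[$]

Answer: never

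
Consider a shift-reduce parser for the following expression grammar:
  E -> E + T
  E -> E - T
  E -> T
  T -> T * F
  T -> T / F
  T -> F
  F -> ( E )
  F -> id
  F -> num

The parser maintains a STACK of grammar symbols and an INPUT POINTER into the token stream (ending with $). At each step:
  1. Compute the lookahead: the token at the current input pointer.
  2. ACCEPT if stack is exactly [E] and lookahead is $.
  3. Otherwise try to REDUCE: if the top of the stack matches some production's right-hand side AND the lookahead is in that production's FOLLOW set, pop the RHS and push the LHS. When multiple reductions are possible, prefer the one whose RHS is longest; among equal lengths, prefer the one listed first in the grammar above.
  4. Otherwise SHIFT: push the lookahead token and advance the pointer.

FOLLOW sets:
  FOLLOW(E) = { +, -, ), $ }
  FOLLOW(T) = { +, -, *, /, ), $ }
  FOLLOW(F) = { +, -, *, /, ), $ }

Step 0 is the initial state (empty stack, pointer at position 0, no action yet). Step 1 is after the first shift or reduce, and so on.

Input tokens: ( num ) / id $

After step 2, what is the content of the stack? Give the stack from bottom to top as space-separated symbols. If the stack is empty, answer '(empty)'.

Answer: ( num

Derivation:
Step 1: shift (. Stack=[(] ptr=1 lookahead=num remaining=[num ) / id $]
Step 2: shift num. Stack=[( num] ptr=2 lookahead=) remaining=[) / id $]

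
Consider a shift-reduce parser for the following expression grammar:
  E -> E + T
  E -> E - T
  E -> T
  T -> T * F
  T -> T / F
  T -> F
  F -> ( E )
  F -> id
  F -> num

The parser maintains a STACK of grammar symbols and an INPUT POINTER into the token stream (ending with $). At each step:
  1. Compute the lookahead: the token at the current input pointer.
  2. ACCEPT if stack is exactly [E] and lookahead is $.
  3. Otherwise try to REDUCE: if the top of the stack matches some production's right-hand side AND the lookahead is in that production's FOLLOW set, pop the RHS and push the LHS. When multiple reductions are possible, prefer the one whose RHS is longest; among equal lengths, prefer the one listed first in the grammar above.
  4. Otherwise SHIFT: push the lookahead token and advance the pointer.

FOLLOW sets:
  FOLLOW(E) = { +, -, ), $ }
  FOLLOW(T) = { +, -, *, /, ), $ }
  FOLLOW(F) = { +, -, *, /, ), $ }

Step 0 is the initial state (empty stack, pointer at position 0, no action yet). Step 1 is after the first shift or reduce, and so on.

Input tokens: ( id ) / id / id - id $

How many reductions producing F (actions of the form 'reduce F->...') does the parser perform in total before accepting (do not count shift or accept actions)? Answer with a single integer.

Step 1: shift (. Stack=[(] ptr=1 lookahead=id remaining=[id ) / id / id - id $]
Step 2: shift id. Stack=[( id] ptr=2 lookahead=) remaining=[) / id / id - id $]
Step 3: reduce F->id. Stack=[( F] ptr=2 lookahead=) remaining=[) / id / id - id $]
Step 4: reduce T->F. Stack=[( T] ptr=2 lookahead=) remaining=[) / id / id - id $]
Step 5: reduce E->T. Stack=[( E] ptr=2 lookahead=) remaining=[) / id / id - id $]
Step 6: shift ). Stack=[( E )] ptr=3 lookahead=/ remaining=[/ id / id - id $]
Step 7: reduce F->( E ). Stack=[F] ptr=3 lookahead=/ remaining=[/ id / id - id $]
Step 8: reduce T->F. Stack=[T] ptr=3 lookahead=/ remaining=[/ id / id - id $]
Step 9: shift /. Stack=[T /] ptr=4 lookahead=id remaining=[id / id - id $]
Step 10: shift id. Stack=[T / id] ptr=5 lookahead=/ remaining=[/ id - id $]
Step 11: reduce F->id. Stack=[T / F] ptr=5 lookahead=/ remaining=[/ id - id $]
Step 12: reduce T->T / F. Stack=[T] ptr=5 lookahead=/ remaining=[/ id - id $]
Step 13: shift /. Stack=[T /] ptr=6 lookahead=id remaining=[id - id $]
Step 14: shift id. Stack=[T / id] ptr=7 lookahead=- remaining=[- id $]
Step 15: reduce F->id. Stack=[T / F] ptr=7 lookahead=- remaining=[- id $]
Step 16: reduce T->T / F. Stack=[T] ptr=7 lookahead=- remaining=[- id $]
Step 17: reduce E->T. Stack=[E] ptr=7 lookahead=- remaining=[- id $]
Step 18: shift -. Stack=[E -] ptr=8 lookahead=id remaining=[id $]
Step 19: shift id. Stack=[E - id] ptr=9 lookahead=$ remaining=[$]
Step 20: reduce F->id. Stack=[E - F] ptr=9 lookahead=$ remaining=[$]
Step 21: reduce T->F. Stack=[E - T] ptr=9 lookahead=$ remaining=[$]
Step 22: reduce E->E - T. Stack=[E] ptr=9 lookahead=$ remaining=[$]
Step 23: accept. Stack=[E] ptr=9 lookahead=$ remaining=[$]

Answer: 5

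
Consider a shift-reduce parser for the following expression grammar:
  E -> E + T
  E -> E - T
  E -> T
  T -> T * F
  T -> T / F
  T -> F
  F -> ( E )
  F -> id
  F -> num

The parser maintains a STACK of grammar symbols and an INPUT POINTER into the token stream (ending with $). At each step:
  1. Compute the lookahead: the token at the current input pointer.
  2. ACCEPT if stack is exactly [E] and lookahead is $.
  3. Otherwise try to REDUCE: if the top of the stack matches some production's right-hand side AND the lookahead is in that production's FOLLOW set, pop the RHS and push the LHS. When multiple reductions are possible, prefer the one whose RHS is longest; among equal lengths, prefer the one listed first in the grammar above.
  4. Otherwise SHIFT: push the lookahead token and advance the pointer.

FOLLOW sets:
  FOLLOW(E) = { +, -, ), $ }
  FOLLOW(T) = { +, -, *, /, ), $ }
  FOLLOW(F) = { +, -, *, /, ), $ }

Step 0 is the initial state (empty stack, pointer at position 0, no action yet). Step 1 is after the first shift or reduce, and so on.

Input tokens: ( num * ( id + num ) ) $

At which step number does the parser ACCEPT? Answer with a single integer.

Step 1: shift (. Stack=[(] ptr=1 lookahead=num remaining=[num * ( id + num ) ) $]
Step 2: shift num. Stack=[( num] ptr=2 lookahead=* remaining=[* ( id + num ) ) $]
Step 3: reduce F->num. Stack=[( F] ptr=2 lookahead=* remaining=[* ( id + num ) ) $]
Step 4: reduce T->F. Stack=[( T] ptr=2 lookahead=* remaining=[* ( id + num ) ) $]
Step 5: shift *. Stack=[( T *] ptr=3 lookahead=( remaining=[( id + num ) ) $]
Step 6: shift (. Stack=[( T * (] ptr=4 lookahead=id remaining=[id + num ) ) $]
Step 7: shift id. Stack=[( T * ( id] ptr=5 lookahead=+ remaining=[+ num ) ) $]
Step 8: reduce F->id. Stack=[( T * ( F] ptr=5 lookahead=+ remaining=[+ num ) ) $]
Step 9: reduce T->F. Stack=[( T * ( T] ptr=5 lookahead=+ remaining=[+ num ) ) $]
Step 10: reduce E->T. Stack=[( T * ( E] ptr=5 lookahead=+ remaining=[+ num ) ) $]
Step 11: shift +. Stack=[( T * ( E +] ptr=6 lookahead=num remaining=[num ) ) $]
Step 12: shift num. Stack=[( T * ( E + num] ptr=7 lookahead=) remaining=[) ) $]
Step 13: reduce F->num. Stack=[( T * ( E + F] ptr=7 lookahead=) remaining=[) ) $]
Step 14: reduce T->F. Stack=[( T * ( E + T] ptr=7 lookahead=) remaining=[) ) $]
Step 15: reduce E->E + T. Stack=[( T * ( E] ptr=7 lookahead=) remaining=[) ) $]
Step 16: shift ). Stack=[( T * ( E )] ptr=8 lookahead=) remaining=[) $]
Step 17: reduce F->( E ). Stack=[( T * F] ptr=8 lookahead=) remaining=[) $]
Step 18: reduce T->T * F. Stack=[( T] ptr=8 lookahead=) remaining=[) $]
Step 19: reduce E->T. Stack=[( E] ptr=8 lookahead=) remaining=[) $]
Step 20: shift ). Stack=[( E )] ptr=9 lookahead=$ remaining=[$]
Step 21: reduce F->( E ). Stack=[F] ptr=9 lookahead=$ remaining=[$]
Step 22: reduce T->F. Stack=[T] ptr=9 lookahead=$ remaining=[$]
Step 23: reduce E->T. Stack=[E] ptr=9 lookahead=$ remaining=[$]
Step 24: accept. Stack=[E] ptr=9 lookahead=$ remaining=[$]

Answer: 24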